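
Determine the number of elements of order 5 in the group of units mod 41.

4

φ(41) = 41 − 1 = 40 = 2^3 · 5.
In a cyclic group of order 40, there are φ(d) elements of order d for each divisor d of 40, and zero for non-divisors.
5 | 40, and φ(5) = 5 − 1 = 4.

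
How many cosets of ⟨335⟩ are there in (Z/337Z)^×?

By Lagrange's theorem, ord_337(335) divides φ(337) = 337 − 1 = 336 = 2^4 · 3 · 7.
Divisors of 336: 1, 2, 3, 4, 6, 7, 8, 12, 14, 16, 21, 24, 28, 42, 48, 56, 84, 112, 168, 336.
Compute 335^d (mod 337) for the divisors d until we hit 1:
335^1 ≡ 335 (mod 337)
335^2 ≡ 4 (mod 337)
335^3 ≡ 329 (mod 337)
335^4 ≡ 16 (mod 337)
335^6 ≡ 64 (mod 337)
335^7 ≡ 209 (mod 337)
335^8 ≡ 256 (mod 337)
335^12 ≡ 52 (mod 337)
335^14 ≡ 208 (mod 337)
335^16 ≡ 158 (mod 337)
335^21 ≡ 336 (mod 337)
335^24 ≡ 8 (mod 337)
335^28 ≡ 128 (mod 337)
335^42 ≡ 1 (mod 337) ✓
The order of 335 is 42, so the subgroup it generates has 42 elements.
The index is φ(337) / ord(335) = 336 / 42 = 8.

8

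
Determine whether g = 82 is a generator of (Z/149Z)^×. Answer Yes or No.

φ(149) = 149 − 1 = 148 = 2^2 · 37.
It suffices to check that the order of 82 is not a proper divisor of 148: compute 82^(148/q) for q ∈ {2, 37}.
82^74 ≡ 1 (mod 149)  [q = 2: ≡ 1 ✗]
82^4 ≡ 63 (mod 149)  [q = 37: ≢ 1 ✓]
The check at q = 2 fails, so 82 generates a proper subgroup.

No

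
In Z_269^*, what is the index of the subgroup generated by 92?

By Lagrange's theorem, ord_269(92) divides φ(269) = 269 − 1 = 268 = 2^2 · 67.
Divisors of 268: 1, 2, 4, 67, 134, 268.
Check 92^d mod 269 for each divisor in increasing order:
92^1 ≡ 92
92^2 ≡ 125
92^4 ≡ 23
92^67 ≡ 268
92^134 ≡ 1
The order of 92 is 134, so the subgroup it generates has 134 elements.
Index = |(Z/269Z)^×| / |⟨92⟩| = 268 / 134 = 2.

2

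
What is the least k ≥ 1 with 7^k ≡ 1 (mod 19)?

3

The order of 7 must divide φ(19) = 19 − 1 = 18 = 2 · 3^2.
Divisors of 18: 1, 2, 3, 6, 9, 18.
Test each divisor d:
7^1 ≡ 7
7^2 ≡ 11
7^3 ≡ 1
The smallest such exponent is 3, so the order of 7 is 3.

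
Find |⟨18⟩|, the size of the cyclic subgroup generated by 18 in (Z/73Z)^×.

Since 18 ∈ (Z/73Z)^×, its order divides φ(73) = 73 − 1 = 72 = 2^3 · 3^2.
Divisors of 72: 1, 2, 3, 4, 6, 8, 9, 12, 18, 24, 36, 72.
Compute 18^d (mod 73) for the divisors d until we hit 1:
18^1 ≡ 18
18^2 ≡ 32
18^3 ≡ 65
18^4 ≡ 2
18^6 ≡ 64
18^8 ≡ 4
18^9 ≡ 72
18^12 ≡ 8
18^18 ≡ 1
Therefore the multiplicative order of 18 modulo 73 is 18.

18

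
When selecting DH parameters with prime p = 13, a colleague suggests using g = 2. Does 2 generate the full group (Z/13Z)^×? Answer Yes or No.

Yes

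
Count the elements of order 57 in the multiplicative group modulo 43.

0

φ(43) = 43 − 1 = 42 = 2 · 3 · 7.
In a cyclic group of order 42, there are φ(d) elements of order d for each divisor d of 42, and zero for non-divisors.
Here 42 is not a multiple of 57, so there are no elements of order 57.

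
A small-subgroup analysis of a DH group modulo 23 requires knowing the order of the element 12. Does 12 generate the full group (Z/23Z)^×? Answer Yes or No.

φ(23) = 23 − 1 = 22 = 2 · 11.
It suffices to check that the order of 12 is not a proper divisor of 22: compute 12^(22/q) for q ∈ {2, 11}.
12^11 ≡ 1 (mod 23)  [q = 2: ≡ 1 ✗]
12^2 ≡ 6 (mod 23)  [q = 11: ≢ 1 ✓]
12^11 ≡ 1 shows ord(12) | 11, strictly less than φ(23); not a primitive root.

No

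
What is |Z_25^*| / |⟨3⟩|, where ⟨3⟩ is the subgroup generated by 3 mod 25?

1

The order of 3 must divide φ(25) = φ(5^2) = 5·(5−1) = 20 = 2^2 · 5.
Divisors of 20: 1, 2, 4, 5, 10, 20.
Compute 3^d (mod 25) for the divisors d until we hit 1:
3^1 ≡ 3
3^2 ≡ 9
3^4 ≡ 6
3^5 ≡ 18
3^10 ≡ 24
3^20 ≡ 1
Thus |⟨3⟩| = ord(3) = 20.
[(Z/25Z)^× : ⟨3⟩] = 20/20 = 1.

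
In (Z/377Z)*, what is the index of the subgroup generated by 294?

12

ord(294) | φ(377) = φ(13·29) = (13−1)·(29−1) = 12·28 = 336 = 2^4 · 3 · 7.
Divisors of 336: 1, 2, 3, 4, 6, 7, 8, 12, 14, 16, 21, 24, 28, 42, 48, 56, 84, 112, 168, 336.
Compute 294^d (mod 377) for the divisors d until we hit 1:
294^1 ≡ 294 (mod 377)
294^2 ≡ 103 (mod 377)
294^3 ≡ 122 (mod 377)
294^4 ≡ 53 (mod 377)
294^6 ≡ 181 (mod 377)
294^7 ≡ 57 (mod 377)
294^8 ≡ 170 (mod 377)
294^12 ≡ 339 (mod 377)
294^14 ≡ 233 (mod 377)
294^16 ≡ 248 (mod 377)
294^21 ≡ 86 (mod 377)
294^24 ≡ 313 (mod 377)
294^28 ≡ 1 (mod 377) ✓
The order of 294 is 28, so the subgroup it generates has 28 elements.
Index = |(Z/377Z)^×| / |⟨294⟩| = 336 / 28 = 12.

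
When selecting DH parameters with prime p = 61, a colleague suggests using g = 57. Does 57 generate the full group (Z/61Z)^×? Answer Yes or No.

No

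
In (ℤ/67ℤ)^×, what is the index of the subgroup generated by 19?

By Lagrange's theorem, ord_67(19) divides φ(67) = 67 − 1 = 66 = 2 · 3 · 11.
Divisors of 66: 1, 2, 3, 6, 11, 22, 33, 66.
Evaluate successive powers at the divisors of 66:
19^1 ≡ 19 (mod 67)
19^2 ≡ 26 (mod 67)
19^3 ≡ 25 (mod 67)
19^6 ≡ 22 (mod 67)
19^11 ≡ 29 (mod 67)
19^22 ≡ 37 (mod 67)
19^33 ≡ 1 (mod 67) ✓
Thus |⟨19⟩| = ord(19) = 33.
The index is φ(67) / ord(19) = 66 / 33 = 2.

2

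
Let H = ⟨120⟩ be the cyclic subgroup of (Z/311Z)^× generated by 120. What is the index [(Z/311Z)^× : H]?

2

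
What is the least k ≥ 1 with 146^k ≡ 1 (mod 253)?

55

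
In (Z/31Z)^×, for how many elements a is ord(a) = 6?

2

φ(31) = 31 − 1 = 30 = 2 · 3 · 5.
(Z/31Z)^× is cyclic (|G| = 30); a cyclic group of order m has exactly φ(d) elements of each order d | m, and none otherwise.
6 = 2 · 3 divides 30, and φ(6) = 2.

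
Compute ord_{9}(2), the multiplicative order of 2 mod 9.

6

Since 2 ∈ (Z/9Z)^×, its order divides φ(9) = φ(3^2) = 3·(3−1) = 6 = 2 · 3.
Divisors of 6: 1, 2, 3, 6.
Check 2^d mod 9 for each divisor in increasing order:
2^1 ≡ 2
2^2 ≡ 4
2^3 ≡ 8
2^6 ≡ 1
The smallest such exponent is 6, so the order of 2 is 6.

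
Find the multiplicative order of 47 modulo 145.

By Lagrange's theorem, ord_145(47) divides φ(145) = φ(5·29) = (5−1)·(29−1) = 4·28 = 112 = 2^4 · 7.
Divisors of 112: 1, 2, 4, 7, 8, 14, 16, 28, 56, 112.
Check 47^d mod 145 for each divisor in increasing order:
47^1 ≡ 47
47^2 ≡ 34
47^4 ≡ 141
47^7 ≡ 133
47^8 ≡ 16
47^14 ≡ 144
47^16 ≡ 111
47^28 ≡ 1
Therefore the multiplicative order of 47 modulo 145 is 28.

28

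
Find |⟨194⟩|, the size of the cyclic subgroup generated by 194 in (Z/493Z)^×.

112

The order of 194 must divide φ(493) = φ(17·29) = (17−1)·(29−1) = 16·28 = 448 = 2^6 · 7.
Divisors of 448: 1, 2, 4, 7, 8, 14, 16, 28, 32, 56, 64, 112, 224, 448.
Check 194^d mod 493 for each divisor in increasing order:
194^1 ≡ 194 (mod 493)
194^2 ≡ 168 (mod 493)
194^4 ≡ 123 (mod 493)
194^7 ≡ 233 (mod 493)
194^8 ≡ 339 (mod 493)
194^14 ≡ 59 (mod 493)
194^16 ≡ 52 (mod 493)
194^28 ≡ 30 (mod 493)
194^32 ≡ 239 (mod 493)
194^56 ≡ 407 (mod 493)
194^64 ≡ 426 (mod 493)
194^112 ≡ 1 (mod 493) ✓
So ord_493(194) = 112.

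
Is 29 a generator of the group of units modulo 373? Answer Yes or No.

No

φ(373) = 373 − 1 = 372 = 2^2 · 3 · 31.
It suffices to check that the order of 29 is not a proper divisor of 372: compute 29^(372/q) for q ∈ {2, 3, 31}.
29^186 ≡ 1 (mod 373)  [q = 2: ≡ 1 ✗]
29^124 ≡ 88 (mod 373)  [q = 3: ≢ 1 ✓]
29^12 ≡ 351 (mod 373)  [q = 31: ≢ 1 ✓]
29^186 ≡ 1 shows ord(29) | 186, strictly less than φ(373); not a primitive root.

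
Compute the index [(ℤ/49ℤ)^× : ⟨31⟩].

7

ord(31) | φ(49) = φ(7^2) = 7·(7−1) = 42 = 2 · 3 · 7.
Divisors of 42: 1, 2, 3, 6, 7, 14, 21, 42.
Check 31^d mod 49 for each divisor in increasing order:
31^1 ≡ 31
31^2 ≡ 30
31^3 ≡ 48
31^6 ≡ 1
The order of 31 is 6, so the subgroup it generates has 6 elements.
[(Z/49Z)^× : ⟨31⟩] = 42/6 = 7.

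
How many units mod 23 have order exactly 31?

φ(23) = 23 − 1 = 22 = 2 · 11.
In a cyclic group of order 22, there are φ(d) elements of order d for each divisor d of 22, and zero for non-divisors.
Since 31 ∤ 22, the count is 0.

0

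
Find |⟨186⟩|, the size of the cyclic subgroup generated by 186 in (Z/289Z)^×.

The order of 186 must divide φ(289) = φ(17^2) = 17·(17−1) = 272 = 2^4 · 17.
Divisors of 272: 1, 2, 4, 8, 16, 17, 34, 68, 136, 272.
Test each divisor d:
186^1 ≡ 186
186^2 ≡ 205
186^4 ≡ 120
186^8 ≡ 239
186^16 ≡ 188
186^17 ≡ 288
186^34 ≡ 1
So ord_289(186) = 34.

34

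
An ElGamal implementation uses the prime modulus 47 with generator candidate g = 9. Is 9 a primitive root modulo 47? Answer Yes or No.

No

φ(47) = 47 − 1 = 46 = 2 · 23.
9 is a primitive root mod 47 iff 9^(φ(47)/q) ≢ 1 for every prime q | φ(47), i.e. q ∈ {2, 23}.
9^23 ≡ 1 (mod 47)  [q = 2: ≡ 1 ✗]
9^2 ≡ 34 (mod 47)  [q = 23: ≢ 1 ✓]
9^23 ≡ 1 shows ord(9) | 23, strictly less than φ(47); not a primitive root.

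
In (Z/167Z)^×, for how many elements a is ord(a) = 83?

82

φ(167) = 167 − 1 = 166 = 2 · 83.
In a cyclic group of order 166, there are φ(d) elements of order d for each divisor d of 166, and zero for non-divisors.
83 | 166, and φ(83) = 83 − 1 = 82.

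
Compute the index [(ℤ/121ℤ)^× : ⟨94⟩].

11

Since 94 ∈ (Z/121Z)^×, its order divides φ(121) = φ(11^2) = 11·(11−1) = 110 = 2 · 5 · 11.
Divisors of 110: 1, 2, 5, 10, 11, 22, 55, 110.
Compute 94^d (mod 121) for the divisors d until we hit 1:
94^1 ≡ 94 (mod 121)
94^2 ≡ 3 (mod 121)
94^5 ≡ 120 (mod 121)
94^10 ≡ 1 (mod 121) ✓
The order of 94 is 10, so the subgroup it generates has 10 elements.
[(Z/121Z)^× : ⟨94⟩] = 110/10 = 11.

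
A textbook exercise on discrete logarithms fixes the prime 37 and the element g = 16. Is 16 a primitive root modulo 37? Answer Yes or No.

φ(37) = 37 − 1 = 36 = 2^2 · 3^2.
16 is a primitive root mod 37 iff 16^(φ(37)/q) ≢ 1 for every prime q | φ(37), i.e. q ∈ {2, 3}.
16^18 ≡ 1 (mod 37)  [q = 2: ≡ 1 ✗]
16^12 ≡ 26 (mod 37)  [q = 3: ≢ 1 ✓]
Since 16^18 ≡ 1, the order of 16 divides 18 < 36, so 16 is not a primitive root.

No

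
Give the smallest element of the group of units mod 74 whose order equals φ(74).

5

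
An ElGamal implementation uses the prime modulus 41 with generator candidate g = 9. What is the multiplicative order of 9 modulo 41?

4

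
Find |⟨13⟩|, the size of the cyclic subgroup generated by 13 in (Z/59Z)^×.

58

Since 13 ∈ (Z/59Z)^×, its order divides φ(59) = 59 − 1 = 58 = 2 · 29.
Divisors of 58: 1, 2, 29, 58.
Test each divisor d:
13^1 ≡ 13 (mod 59)
13^2 ≡ 51 (mod 59)
13^29 ≡ 58 (mod 59)
13^58 ≡ 1 (mod 59) ✓
So ord_59(13) = 58.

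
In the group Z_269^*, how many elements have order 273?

0

φ(269) = 269 − 1 = 268 = 2^2 · 67.
In a cyclic group of order 268, there are φ(d) elements of order d for each divisor d of 268, and zero for non-divisors.
273 does not divide 268, so no element of (Z/269Z)^× has order 273.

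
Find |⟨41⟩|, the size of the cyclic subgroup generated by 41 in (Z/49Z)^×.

ord(41) | φ(49) = φ(7^2) = 7·(7−1) = 42 = 2 · 3 · 7.
Divisors of 42: 1, 2, 3, 6, 7, 14, 21, 42.
Check 41^d mod 49 for each divisor in increasing order:
41^1 ≡ 41 (mod 49)
41^2 ≡ 15 (mod 49)
41^3 ≡ 27 (mod 49)
41^6 ≡ 43 (mod 49)
41^7 ≡ 48 (mod 49)
41^14 ≡ 1 (mod 49) ✓
Therefore the multiplicative order of 41 modulo 49 is 14.

14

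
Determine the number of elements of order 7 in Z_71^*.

6

φ(71) = 71 − 1 = 70 = 2 · 5 · 7.
Since (Z/71Z)^× is cyclic of order 70, the number of elements of order d is φ(d) when d | 70 and 0 otherwise.
7 | 70, and φ(7) = 7 − 1 = 6.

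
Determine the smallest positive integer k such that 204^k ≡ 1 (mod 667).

Since 204 ∈ (Z/667Z)^×, its order divides φ(667) = φ(23·29) = (23−1)·(29−1) = 22·28 = 616 = 2^3 · 7 · 11.
Divisors of 616: 1, 2, 4, 7, 8, 11, 14, 22, 28, 44, 56, 77, 88, 154, 308, 616.
Test each divisor d:
204^1 ≡ 204 (mod 667)
204^2 ≡ 262 (mod 667)
204^4 ≡ 610 (mod 667)
204^7 ≡ 320 (mod 667)
204^8 ≡ 581 (mod 667)
204^11 ≡ 436 (mod 667)
204^14 ≡ 349 (mod 667)
204^22 ≡ 1 (mod 667) ✓
So ord_667(204) = 22.

22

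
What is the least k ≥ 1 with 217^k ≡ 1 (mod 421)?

ord(217) | φ(421) = 421 − 1 = 420 = 2^2 · 3 · 5 · 7.
Divisors of 420: 1, 2, 3, 4, 5, 6, 7, 10, 12, 14, 15, 20, 21, 28, 30, 35, 42, 60, 70, 84, 105, 140, 210, 420.
Test each divisor d:
217^1 ≡ 217 (mod 421)
217^2 ≡ 358 (mod 421)
217^3 ≡ 222 (mod 421)
217^4 ≡ 180 (mod 421)
217^5 ≡ 328 (mod 421)
217^6 ≡ 27 (mod 421)
217^7 ≡ 386 (mod 421)
217^10 ≡ 229 (mod 421)
217^12 ≡ 308 (mod 421)
217^14 ≡ 383 (mod 421)
217^15 ≡ 174 (mod 421)
217^20 ≡ 237 (mod 421)
217^21 ≡ 67 (mod 421)
217^28 ≡ 181 (mod 421)
217^30 ≡ 385 (mod 421)
217^35 ≡ 401 (mod 421)
217^42 ≡ 279 (mod 421)
217^60 ≡ 33 (mod 421)
217^70 ≡ 400 (mod 421)
217^84 ≡ 377 (mod 421)
217^105 ≡ 420 (mod 421)
217^140 ≡ 20 (mod 421)
217^210 ≡ 1 (mod 421) ✓
So ord_421(217) = 210.

210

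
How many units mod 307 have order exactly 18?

6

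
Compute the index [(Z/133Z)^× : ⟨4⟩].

12

The order of 4 must divide φ(133) = φ(7·19) = (7−1)·(19−1) = 6·18 = 108 = 2^2 · 3^3.
Divisors of 108: 1, 2, 3, 4, 6, 9, 12, 18, 27, 36, 54, 108.
Check 4^d mod 133 for each divisor in increasing order:
4^1 ≡ 4 (mod 133)
4^2 ≡ 16 (mod 133)
4^3 ≡ 64 (mod 133)
4^4 ≡ 123 (mod 133)
4^6 ≡ 106 (mod 133)
4^9 ≡ 1 (mod 133) ✓
Thus |⟨4⟩| = ord(4) = 9.
The index is φ(133) / ord(4) = 108 / 9 = 12.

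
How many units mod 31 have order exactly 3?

2

φ(31) = 31 − 1 = 30 = 2 · 3 · 5.
(Z/31Z)^× is cyclic (|G| = 30); a cyclic group of order m has exactly φ(d) elements of each order d | m, and none otherwise.
3 | 30, and φ(3) = 3 − 1 = 2.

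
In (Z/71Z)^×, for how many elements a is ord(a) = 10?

4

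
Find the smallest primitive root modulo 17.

φ(17) = 17 − 1 = 16 = 2^4.
Test candidates g = 2, 3, … against the prime factors q ∈ {2} of φ(17): g is a generator iff g^(16/q) ≢ 1 for every such q.
g = 2: 2^8 ≡ 1 — hits 1, so not a primitive root.
g = 3: 3^8 ≡ 16 — none is 1, so 3 is a primitive root.
The smallest primitive root modulo 17 is 3.

3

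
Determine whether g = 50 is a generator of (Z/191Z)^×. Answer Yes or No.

φ(191) = 191 − 1 = 190 = 2 · 5 · 19.
It suffices to check that the order of 50 is not a proper divisor of 190: compute 50^(190/q) for q ∈ {2, 5, 19}.
50^95 ≡ 1 (mod 191)  [q = 2: ≡ 1 ✗]
50^38 ≡ 49 (mod 191)  [q = 5: ≢ 1 ✓]
50^10 ≡ 154 (mod 191)  [q = 19: ≢ 1 ✓]
Since 50^95 ≡ 1, the order of 50 divides 95 < 190, so 50 is not a primitive root.

No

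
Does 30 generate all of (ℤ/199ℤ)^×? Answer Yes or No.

Yes

φ(199) = 199 − 1 = 198 = 2 · 3^2 · 11.
30 is a primitive root mod 199 iff 30^(φ(199)/q) ≢ 1 for every prime q | φ(199), i.e. q ∈ {2, 3, 11}.
30^99 ≡ 198 (mod 199)  [q = 2: ≢ 1 ✓]
30^66 ≡ 92 (mod 199)  [q = 3: ≢ 1 ✓]
30^18 ≡ 139 (mod 199)  [q = 11: ≢ 1 ✓]
All checks pass, so 30 has order 198 and is a primitive root modulo 199.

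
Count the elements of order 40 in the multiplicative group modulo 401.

φ(401) = 401 − 1 = 400 = 2^4 · 5^2.
(Z/401Z)^× is cyclic (|G| = 400); a cyclic group of order m has exactly φ(d) elements of each order d | m, and none otherwise.
40 = 2^3 · 5 divides 400, and φ(40) = 16.

16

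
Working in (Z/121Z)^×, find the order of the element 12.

Since 12 ∈ (Z/121Z)^×, its order divides φ(121) = φ(11^2) = 11·(11−1) = 110 = 2 · 5 · 11.
Divisors of 110: 1, 2, 5, 10, 11, 22, 55, 110.
Check 12^d mod 121 for each divisor in increasing order:
12^1 ≡ 12 (mod 121)
12^2 ≡ 23 (mod 121)
12^5 ≡ 56 (mod 121)
12^10 ≡ 111 (mod 121)
12^11 ≡ 1 (mod 121) ✓
Therefore the multiplicative order of 12 modulo 121 is 11.

11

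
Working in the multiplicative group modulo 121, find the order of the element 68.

110

ord(68) | φ(121) = φ(11^2) = 11·(11−1) = 110 = 2 · 5 · 11.
Divisors of 110: 1, 2, 5, 10, 11, 22, 55, 110.
Check 68^d mod 121 for each divisor in increasing order:
68^1 ≡ 68
68^2 ≡ 26
68^5 ≡ 109
68^10 ≡ 23
68^11 ≡ 112
68^22 ≡ 81
68^55 ≡ 120
68^110 ≡ 1
So ord_121(68) = 110.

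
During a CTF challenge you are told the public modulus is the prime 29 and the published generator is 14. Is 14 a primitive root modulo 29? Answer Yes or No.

Yes

φ(29) = 29 − 1 = 28 = 2^2 · 7.
Test 14^(28/q) mod 29 for each prime factor q of 28:
14^14 ≡ 28 (mod 29)  [q = 2: ≢ 1 ✓]
14^4 ≡ 20 (mod 29)  [q = 7: ≢ 1 ✓]
None equal 1, so ord_29(14) = 28: 14 is a primitive root.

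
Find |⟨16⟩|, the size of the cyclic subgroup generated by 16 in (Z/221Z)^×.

By Lagrange's theorem, ord_221(16) divides φ(221) = φ(13·17) = (13−1)·(17−1) = 12·16 = 192 = 2^6 · 3.
Divisors of 192: 1, 2, 3, 4, 6, 8, 12, 16, 24, 32, 48, 64, 96, 192.
Compute 16^d (mod 221) for the divisors d until we hit 1:
16^1 ≡ 16 (mod 221)
16^2 ≡ 35 (mod 221)
16^3 ≡ 118 (mod 221)
16^4 ≡ 120 (mod 221)
16^6 ≡ 1 (mod 221) ✓
So ord_221(16) = 6.

6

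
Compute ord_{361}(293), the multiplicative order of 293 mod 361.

6

ord(293) | φ(361) = φ(19^2) = 19·(19−1) = 342 = 2 · 3^2 · 19.
Divisors of 342: 1, 2, 3, 6, 9, 18, 19, 38, 57, 114, 171, 342.
Test each divisor d:
293^1 ≡ 293
293^2 ≡ 292
293^3 ≡ 360
293^6 ≡ 1
So ord_361(293) = 6.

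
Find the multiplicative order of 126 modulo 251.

50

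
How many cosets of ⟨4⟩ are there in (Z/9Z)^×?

2

ord(4) | φ(9) = φ(3^2) = 3·(3−1) = 6 = 2 · 3.
Divisors of 6: 1, 2, 3, 6.
Test each divisor d:
4^1 ≡ 4 (mod 9)
4^2 ≡ 7 (mod 9)
4^3 ≡ 1 (mod 9) ✓
The order of 4 is 3, so the subgroup it generates has 3 elements.
Index = |(Z/9Z)^×| / |⟨4⟩| = 6 / 3 = 2.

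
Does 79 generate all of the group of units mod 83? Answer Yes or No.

Yes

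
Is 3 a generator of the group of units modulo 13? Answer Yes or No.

No

φ(13) = 13 − 1 = 12 = 2^2 · 3.
An element g generates (Z/13Z)^× iff g^(12/q) ≢ 1 (mod 13) for each prime q ∈ {2, 3}.
3^6 ≡ 1 (mod 13)  [q = 2: ≡ 1 ✗]
3^4 ≡ 3 (mod 13)  [q = 3: ≢ 1 ✓]
The check at q = 2 fails, so 3 generates a proper subgroup.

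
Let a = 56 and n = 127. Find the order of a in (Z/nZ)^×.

Since 56 ∈ (Z/127Z)^×, its order divides φ(127) = 127 − 1 = 126 = 2 · 3^2 · 7.
Divisors of 126: 1, 2, 3, 6, 7, 9, 14, 18, 21, 42, 63, 126.
Check 56^d mod 127 for each divisor in increasing order:
56^1 ≡ 56
56^2 ≡ 88
56^3 ≡ 102
56^6 ≡ 117
56^7 ≡ 75
56^9 ≡ 123
56^14 ≡ 37
56^18 ≡ 16
56^21 ≡ 108
56^42 ≡ 107
56^63 ≡ 126
56^126 ≡ 1
Hence ord(56) = 126.

126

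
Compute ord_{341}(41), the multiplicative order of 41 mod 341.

30

Since 41 ∈ (Z/341Z)^×, its order divides φ(341) = φ(11·31) = (11−1)·(31−1) = 10·30 = 300 = 2^2 · 3 · 5^2.
Divisors of 300: 1, 2, 3, 4, 5, 6, 10, 12, 15, 20, 25, 30, 50, 60, 75, 100, 150, 300.
Test each divisor d:
41^1 ≡ 41 (mod 341)
41^2 ≡ 317 (mod 341)
41^3 ≡ 39 (mod 341)
41^4 ≡ 235 (mod 341)
41^5 ≡ 87 (mod 341)
41^6 ≡ 157 (mod 341)
41^10 ≡ 67 (mod 341)
41^12 ≡ 97 (mod 341)
41^15 ≡ 32 (mod 341)
41^20 ≡ 56 (mod 341)
41^25 ≡ 98 (mod 341)
41^30 ≡ 1 (mod 341) ✓
So ord_341(41) = 30.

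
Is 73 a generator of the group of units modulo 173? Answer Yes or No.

No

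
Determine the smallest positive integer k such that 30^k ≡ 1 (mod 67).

6

The order of 30 must divide φ(67) = 67 − 1 = 66 = 2 · 3 · 11.
Divisors of 66: 1, 2, 3, 6, 11, 22, 33, 66.
Compute 30^d (mod 67) for the divisors d until we hit 1:
30^1 ≡ 30 (mod 67)
30^2 ≡ 29 (mod 67)
30^3 ≡ 66 (mod 67)
30^6 ≡ 1 (mod 67) ✓
Therefore the multiplicative order of 30 modulo 67 is 6.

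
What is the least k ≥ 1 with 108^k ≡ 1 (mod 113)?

ord(108) | φ(113) = 113 − 1 = 112 = 2^4 · 7.
Divisors of 112: 1, 2, 4, 7, 8, 14, 16, 28, 56, 112.
Compute 108^d (mod 113) for the divisors d until we hit 1:
108^1 ≡ 108 (mod 113)
108^2 ≡ 25 (mod 113)
108^4 ≡ 60 (mod 113)
108^7 ≡ 71 (mod 113)
108^8 ≡ 97 (mod 113)
108^14 ≡ 69 (mod 113)
108^16 ≡ 30 (mod 113)
108^28 ≡ 15 (mod 113)
108^56 ≡ 112 (mod 113)
108^112 ≡ 1 (mod 113) ✓
Hence ord(108) = 112.

112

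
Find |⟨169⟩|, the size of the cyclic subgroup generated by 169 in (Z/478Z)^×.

119

The order of 169 must divide φ(478) = φ(2)·φ(239) = 1·238 = 238 = 2 · 7 · 17.
Divisors of 238: 1, 2, 7, 14, 17, 34, 119, 238.
Evaluate successive powers at the divisors of 238:
169^1 ≡ 169
169^2 ≡ 359
169^7 ≡ 51
169^14 ≡ 211
169^17 ≡ 263
169^34 ≡ 337
169^119 ≡ 1
So ord_478(169) = 119.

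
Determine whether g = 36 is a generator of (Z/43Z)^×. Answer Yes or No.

No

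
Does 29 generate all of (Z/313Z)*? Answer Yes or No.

φ(313) = 313 − 1 = 312 = 2^3 · 3 · 13.
29 is a primitive root mod 313 iff 29^(φ(313)/q) ≢ 1 for every prime q | φ(313), i.e. q ∈ {2, 3, 13}.
29^156 ≡ 1 (mod 313)  [q = 2: ≡ 1 ✗]
29^104 ≡ 98 (mod 313)  [q = 3: ≢ 1 ✓]
29^24 ≡ 1 (mod 313)  [q = 13: ≡ 1 ✗]
The check at q = 2 fails, so 29 generates a proper subgroup.

No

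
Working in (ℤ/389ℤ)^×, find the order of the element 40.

By Lagrange's theorem, ord_389(40) divides φ(389) = 389 − 1 = 388 = 2^2 · 97.
Divisors of 388: 1, 2, 4, 97, 194, 388.
Check 40^d mod 389 for each divisor in increasing order:
40^1 ≡ 40 (mod 389)
40^2 ≡ 44 (mod 389)
40^4 ≡ 380 (mod 389)
40^97 ≡ 274 (mod 389)
40^194 ≡ 388 (mod 389)
40^388 ≡ 1 (mod 389) ✓
Therefore the multiplicative order of 40 modulo 389 is 388.

388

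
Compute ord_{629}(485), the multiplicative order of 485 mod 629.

72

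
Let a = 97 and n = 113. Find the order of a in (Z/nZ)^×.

14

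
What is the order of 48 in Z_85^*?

16

ord(48) | φ(85) = φ(5·17) = (5−1)·(17−1) = 4·16 = 64 = 2^6.
Divisors of 64: 1, 2, 4, 8, 16, 32, 64.
Compute 48^d (mod 85) for the divisors d until we hit 1:
48^1 ≡ 48 (mod 85)
48^2 ≡ 9 (mod 85)
48^4 ≡ 81 (mod 85)
48^8 ≡ 16 (mod 85)
48^16 ≡ 1 (mod 85) ✓
Hence ord(48) = 16.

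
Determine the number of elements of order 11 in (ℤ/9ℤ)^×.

0

φ(9) = φ(3^2) = 3·(3−1) = 6 = 2 · 3.
(Z/9Z)^× is cyclic (|G| = 6); a cyclic group of order m has exactly φ(d) elements of each order d | m, and none otherwise.
Since 11 ∤ 6, the count is 0.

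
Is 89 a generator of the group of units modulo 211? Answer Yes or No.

No

φ(211) = 211 − 1 = 210 = 2 · 3 · 5 · 7.
Test 89^(210/q) mod 211 for each prime factor q of 210:
89^105 ≡ 210 (mod 211)  [q = 2: ≢ 1 ✓]
89^70 ≡ 1 (mod 211)  [q = 3: ≡ 1 ✗]
89^42 ≡ 71 (mod 211)  [q = 5: ≢ 1 ✓]
89^30 ≡ 171 (mod 211)  [q = 7: ≢ 1 ✓]
Since 89^70 ≡ 1, the order of 89 divides 70 < 210, so 89 is not a primitive root.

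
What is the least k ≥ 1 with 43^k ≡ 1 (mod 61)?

60

Since 43 ∈ (Z/61Z)^×, its order divides φ(61) = 61 − 1 = 60 = 2^2 · 3 · 5.
Divisors of 60: 1, 2, 3, 4, 5, 6, 10, 12, 15, 20, 30, 60.
Compute 43^d (mod 61) for the divisors d until we hit 1:
43^1 ≡ 43 (mod 61)
43^2 ≡ 19 (mod 61)
43^3 ≡ 24 (mod 61)
43^4 ≡ 56 (mod 61)
43^5 ≡ 29 (mod 61)
43^6 ≡ 27 (mod 61)
43^10 ≡ 48 (mod 61)
43^12 ≡ 58 (mod 61)
43^15 ≡ 50 (mod 61)
43^20 ≡ 47 (mod 61)
43^30 ≡ 60 (mod 61)
43^60 ≡ 1 (mod 61) ✓
Therefore the multiplicative order of 43 modulo 61 is 60.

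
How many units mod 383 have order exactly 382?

190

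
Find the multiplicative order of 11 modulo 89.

22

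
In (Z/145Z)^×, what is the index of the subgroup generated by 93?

4

By Lagrange's theorem, ord_145(93) divides φ(145) = φ(5·29) = (5−1)·(29−1) = 4·28 = 112 = 2^4 · 7.
Divisors of 112: 1, 2, 4, 7, 8, 14, 16, 28, 56, 112.
Compute 93^d (mod 145) for the divisors d until we hit 1:
93^1 ≡ 93 (mod 145)
93^2 ≡ 94 (mod 145)
93^4 ≡ 136 (mod 145)
93^7 ≡ 57 (mod 145)
93^8 ≡ 81 (mod 145)
93^14 ≡ 59 (mod 145)
93^16 ≡ 36 (mod 145)
93^28 ≡ 1 (mod 145) ✓
The order of 93 is 28, so the subgroup it generates has 28 elements.
Index = |(Z/145Z)^×| / |⟨93⟩| = 112 / 28 = 4.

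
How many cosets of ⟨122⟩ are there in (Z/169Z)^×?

3

ord(122) | φ(169) = φ(13^2) = 13·(13−1) = 156 = 2^2 · 3 · 13.
Divisors of 156: 1, 2, 3, 4, 6, 12, 13, 26, 39, 52, 78, 156.
Compute 122^d (mod 169) for the divisors d until we hit 1:
122^1 ≡ 122
122^2 ≡ 12
122^3 ≡ 112
122^4 ≡ 144
122^6 ≡ 38
122^12 ≡ 92
122^13 ≡ 70
122^26 ≡ 168
122^39 ≡ 99
122^52 ≡ 1
The order of 122 is 52, so the subgroup it generates has 52 elements.
[(Z/169Z)^× : ⟨122⟩] = 156/52 = 3.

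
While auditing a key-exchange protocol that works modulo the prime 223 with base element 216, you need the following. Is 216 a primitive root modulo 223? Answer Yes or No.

No

φ(223) = 223 − 1 = 222 = 2 · 3 · 37.
Test 216^(222/q) mod 223 for each prime factor q of 222:
216^111 ≡ 222 (mod 223)  [q = 2: ≢ 1 ✓]
216^74 ≡ 1 (mod 223)  [q = 3: ≡ 1 ✗]
216^6 ≡ 128 (mod 223)  [q = 37: ≢ 1 ✓]
The check at q = 3 fails, so 216 generates a proper subgroup.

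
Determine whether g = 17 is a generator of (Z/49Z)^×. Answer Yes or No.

Yes

φ(49) = φ(7^2) = 7·(7−1) = 42 = 2 · 3 · 7.
Test 17^(42/q) mod 49 for each prime factor q of 42:
17^21 ≡ 48 (mod 49)  [q = 2: ≢ 1 ✓]
17^14 ≡ 30 (mod 49)  [q = 3: ≢ 1 ✓]
17^6 ≡ 22 (mod 49)  [q = 7: ≢ 1 ✓]
None equal 1, so ord_49(17) = 42: 17 is a primitive root.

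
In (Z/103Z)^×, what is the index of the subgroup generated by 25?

2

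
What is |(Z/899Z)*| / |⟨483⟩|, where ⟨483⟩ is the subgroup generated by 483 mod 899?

2

Since 483 ∈ (Z/899Z)^×, its order divides φ(899) = φ(29·31) = (29−1)·(31−1) = 28·30 = 840 = 2^3 · 3 · 5 · 7.
Divisors of 840: 1, 2, 3, 4, 5, 6, 7, 8, 10, 12, 14, 15, 20, 21, 24, 28, 30, 35, 40, 42, 56, 60, 70, 84, 105, 120, 140, 168, 210, 280, 420, 840.
Compute 483^d (mod 899) for the divisors d until we hit 1:
483^1 ≡ 483 (mod 899)
483^2 ≡ 448 (mod 899)
483^3 ≡ 624 (mod 899)
483^4 ≡ 227 (mod 899)
483^5 ≡ 862 (mod 899)
483^6 ≡ 109 (mod 899)
483^7 ≡ 505 (mod 899)
483^8 ≡ 286 (mod 899)
483^10 ≡ 470 (mod 899)
483^12 ≡ 194 (mod 899)
483^14 ≡ 608 (mod 899)
483^15 ≡ 590 (mod 899)
483^20 ≡ 645 (mod 899)
483^21 ≡ 481 (mod 899)
483^24 ≡ 777 (mod 899)
483^28 ≡ 175 (mod 899)
483^30 ≡ 187 (mod 899)
483^35 ≡ 273 (mod 899)
483^40 ≡ 687 (mod 899)
483^42 ≡ 318 (mod 899)
483^56 ≡ 59 (mod 899)
483^60 ≡ 807 (mod 899)
483^70 ≡ 811 (mod 899)
483^84 ≡ 436 (mod 899)
483^105 ≡ 249 (mod 899)
483^120 ≡ 373 (mod 899)
483^140 ≡ 552 (mod 899)
483^168 ≡ 407 (mod 899)
483^210 ≡ 869 (mod 899)
483^280 ≡ 842 (mod 899)
483^420 ≡ 1 (mod 899) ✓
The order of 483 is 420, so the subgroup it generates has 420 elements.
[(Z/899Z)^× : ⟨483⟩] = 840/420 = 2.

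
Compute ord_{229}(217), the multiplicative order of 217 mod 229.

57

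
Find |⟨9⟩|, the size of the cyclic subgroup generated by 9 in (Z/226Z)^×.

56

The order of 9 must divide φ(226) = φ(2)·φ(113) = 1·112 = 112 = 2^4 · 7.
Divisors of 112: 1, 2, 4, 7, 8, 14, 16, 28, 56, 112.
Compute 9^d (mod 226) for the divisors d until we hit 1:
9^1 ≡ 9 (mod 226)
9^2 ≡ 81 (mod 226)
9^4 ≡ 7 (mod 226)
9^7 ≡ 131 (mod 226)
9^8 ≡ 49 (mod 226)
9^14 ≡ 211 (mod 226)
9^16 ≡ 141 (mod 226)
9^28 ≡ 225 (mod 226)
9^56 ≡ 1 (mod 226) ✓
Therefore the multiplicative order of 9 modulo 226 is 56.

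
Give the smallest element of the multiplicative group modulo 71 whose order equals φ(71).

φ(71) = 71 − 1 = 70 = 2 · 5 · 7.
Test candidates g = 2, 3, … against the prime factors q ∈ {2, 5, 7} of φ(71): g is a generator iff g^(70/q) ≢ 1 for every such q.
g = 2: 2^35 ≡ 1 — hits 1, so not a primitive root.
g = 3: 3^35 ≡ 1 — hits 1, so not a primitive root.
g = 4: 4^35 ≡ 1 — hits 1, so not a primitive root.
g = 5: 5^35 ≡ 1 — hits 1, so not a primitive root.
g = 6: 6^35 ≡ 1 — hits 1, so not a primitive root.
g = 7: 7^35 ≡ 70; 7^14 ≡ 54; 7^10 ≡ 45 — none is 1, so 7 is a primitive root.
The smallest primitive root modulo 71 is 7.

7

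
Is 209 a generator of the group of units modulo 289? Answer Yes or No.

φ(289) = φ(17^2) = 17·(17−1) = 272 = 2^4 · 17.
It suffices to check that the order of 209 is not a proper divisor of 272: compute 209^(272/q) for q ∈ {2, 17}.
209^136 ≡ 288 (mod 289)  [q = 2: ≢ 1 ✓]
209^16 ≡ 222 (mod 289)  [q = 17: ≢ 1 ✓]
Every test exponent gives a nontrivial residue, hence 209 generates the full group.

Yes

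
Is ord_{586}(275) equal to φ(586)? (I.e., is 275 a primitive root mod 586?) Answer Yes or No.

Yes

φ(586) = φ(2)·φ(293) = 1·292 = 292 = 2^2 · 73.
275 is a primitive root mod 586 iff 275^(φ(586)/q) ≢ 1 for every prime q | φ(586), i.e. q ∈ {2, 73}.
275^146 ≡ 585 (mod 586)  [q = 2: ≢ 1 ✓]
275^4 ≡ 375 (mod 586)  [q = 73: ≢ 1 ✓]
None equal 1, so ord_586(275) = 292: 275 is a primitive root.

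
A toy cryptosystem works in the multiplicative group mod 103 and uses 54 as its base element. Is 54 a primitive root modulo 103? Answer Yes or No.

φ(103) = 103 − 1 = 102 = 2 · 3 · 17.
It suffices to check that the order of 54 is not a proper divisor of 102: compute 54^(102/q) for q ∈ {2, 3, 17}.
54^51 ≡ 102 (mod 103)  [q = 2: ≢ 1 ✓]
54^34 ≡ 46 (mod 103)  [q = 3: ≢ 1 ✓]
54^6 ≡ 14 (mod 103)  [q = 17: ≢ 1 ✓]
Every test exponent gives a nontrivial residue, hence 54 generates the full group.

Yes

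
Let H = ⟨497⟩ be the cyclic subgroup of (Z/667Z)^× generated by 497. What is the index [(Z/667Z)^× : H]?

4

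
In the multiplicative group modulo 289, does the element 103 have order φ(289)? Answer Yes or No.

No

φ(289) = φ(17^2) = 17·(17−1) = 272 = 2^4 · 17.
An element g generates (Z/289Z)^× iff g^(272/q) ≢ 1 (mod 289) for each prime q ∈ {2, 17}.
103^136 ≡ 1 (mod 289)  [q = 2: ≡ 1 ✗]
103^16 ≡ 188 (mod 289)  [q = 17: ≢ 1 ✓]
Since 103^136 ≡ 1, the order of 103 divides 136 < 272, so 103 is not a primitive root.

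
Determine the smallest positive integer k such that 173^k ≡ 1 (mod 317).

79

ord(173) | φ(317) = 317 − 1 = 316 = 2^2 · 79.
Divisors of 316: 1, 2, 4, 79, 158, 316.
Test each divisor d:
173^1 ≡ 173 (mod 317)
173^2 ≡ 131 (mod 317)
173^4 ≡ 43 (mod 317)
173^79 ≡ 1 (mod 317) ✓
So ord_317(173) = 79.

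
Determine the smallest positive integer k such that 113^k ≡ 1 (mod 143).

The order of 113 must divide φ(143) = φ(11·13) = (11−1)·(13−1) = 10·12 = 120 = 2^3 · 3 · 5.
Divisors of 120: 1, 2, 3, 4, 5, 6, 8, 10, 12, 15, 20, 24, 30, 40, 60, 120.
Test each divisor d:
113^1 ≡ 113
113^2 ≡ 42
113^3 ≡ 27
113^4 ≡ 48
113^5 ≡ 133
113^6 ≡ 14
113^8 ≡ 16
113^10 ≡ 100
113^12 ≡ 53
113^15 ≡ 1
So ord_143(113) = 15.

15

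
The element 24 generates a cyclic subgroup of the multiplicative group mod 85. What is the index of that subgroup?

4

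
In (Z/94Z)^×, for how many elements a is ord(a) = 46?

22

φ(94) = φ(2)·φ(47) = 1·46 = 46 = 2 · 23.
(Z/94Z)^× is cyclic (|G| = 46); a cyclic group of order m has exactly φ(d) elements of each order d | m, and none otherwise.
46 = 2 · 23 divides 46, and φ(46) = 22.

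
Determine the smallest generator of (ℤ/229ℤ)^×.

6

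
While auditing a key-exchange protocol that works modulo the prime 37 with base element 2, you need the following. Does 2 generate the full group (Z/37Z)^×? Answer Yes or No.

Yes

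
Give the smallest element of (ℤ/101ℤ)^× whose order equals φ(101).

φ(101) = 101 − 1 = 100 = 2^2 · 5^2.
g is a primitive root iff g^(100/q) ≢ 1 (mod 101) for each prime q ∈ {2, 5}.
g = 2: 2^50 ≡ 100; 2^20 ≡ 95 — none is 1, so 2 is a primitive root.
So 2 is the smallest generator of (Z/101Z)^×.

2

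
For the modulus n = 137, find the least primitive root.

φ(137) = 137 − 1 = 136 = 2^3 · 17.
g is a primitive root iff g^(136/q) ≢ 1 (mod 137) for each prime q ∈ {2, 17}.
g = 2: 2^68 ≡ 1 — hits 1, so not a primitive root.
g = 3: 3^68 ≡ 136; 3^8 ≡ 122 — none is 1, so 3 is a primitive root.
So 3 is the smallest generator of (Z/137Z)^×.

3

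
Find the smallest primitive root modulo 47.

5

φ(47) = 47 − 1 = 46 = 2 · 23.
Test candidates g = 2, 3, … against the prime factors q ∈ {2, 23} of φ(47): g is a generator iff g^(46/q) ≢ 1 for every such q.
g = 2: 2^23 ≡ 1 — hits 1, so not a primitive root.
g = 3: 3^23 ≡ 1 — hits 1, so not a primitive root.
g = 4: 4^23 ≡ 1 — hits 1, so not a primitive root.
g = 5: 5^23 ≡ 46; 5^2 ≡ 25 — none is 1, so 5 is a primitive root.
So 5 is the smallest generator of (Z/47Z)^×.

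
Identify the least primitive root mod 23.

5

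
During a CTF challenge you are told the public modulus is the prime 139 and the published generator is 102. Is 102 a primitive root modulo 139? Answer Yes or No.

φ(139) = 139 − 1 = 138 = 2 · 3 · 23.
An element g generates (Z/139Z)^× iff g^(138/q) ≢ 1 (mod 139) for each prime q ∈ {2, 3, 23}.
102^69 ≡ 138 (mod 139)  [q = 2: ≢ 1 ✓]
102^46 ≡ 42 (mod 139)  [q = 3: ≢ 1 ✓]
102^6 ≡ 52 (mod 139)  [q = 23: ≢ 1 ✓]
All checks pass, so 102 has order 138 and is a primitive root modulo 139.

Yes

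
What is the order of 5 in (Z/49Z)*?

42

Since 5 ∈ (Z/49Z)^×, its order divides φ(49) = φ(7^2) = 7·(7−1) = 42 = 2 · 3 · 7.
Divisors of 42: 1, 2, 3, 6, 7, 14, 21, 42.
Compute 5^d (mod 49) for the divisors d until we hit 1:
5^1 ≡ 5 (mod 49)
5^2 ≡ 25 (mod 49)
5^3 ≡ 27 (mod 49)
5^6 ≡ 43 (mod 49)
5^7 ≡ 19 (mod 49)
5^14 ≡ 18 (mod 49)
5^21 ≡ 48 (mod 49)
5^42 ≡ 1 (mod 49) ✓
Hence ord(5) = 42.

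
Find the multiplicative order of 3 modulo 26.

3

ord(3) | φ(26) = φ(2)·φ(13) = 1·12 = 12 = 2^2 · 3.
Divisors of 12: 1, 2, 3, 4, 6, 12.
Compute 3^d (mod 26) for the divisors d until we hit 1:
3^1 ≡ 3
3^2 ≡ 9
3^3 ≡ 1
Therefore the multiplicative order of 3 modulo 26 is 3.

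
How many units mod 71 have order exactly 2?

1

φ(71) = 71 − 1 = 70 = 2 · 5 · 7.
In a cyclic group of order 70, there are φ(d) elements of order d for each divisor d of 70, and zero for non-divisors.
2 | 70, and φ(2) = 2 − 1 = 1.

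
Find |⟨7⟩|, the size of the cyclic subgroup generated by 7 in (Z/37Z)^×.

9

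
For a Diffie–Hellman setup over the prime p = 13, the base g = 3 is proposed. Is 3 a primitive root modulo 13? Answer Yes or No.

No

φ(13) = 13 − 1 = 12 = 2^2 · 3.
It suffices to check that the order of 3 is not a proper divisor of 12: compute 3^(12/q) for q ∈ {2, 3}.
3^6 ≡ 1 (mod 13)  [q = 2: ≡ 1 ✗]
3^4 ≡ 3 (mod 13)  [q = 3: ≢ 1 ✓]
3^6 ≡ 1 shows ord(3) | 6, strictly less than φ(13); not a primitive root.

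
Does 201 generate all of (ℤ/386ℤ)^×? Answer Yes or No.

No

φ(386) = φ(2)·φ(193) = 1·192 = 192 = 2^6 · 3.
It suffices to check that the order of 201 is not a proper divisor of 192: compute 201^(192/q) for q ∈ {2, 3}.
201^96 ≡ 1 (mod 386)  [q = 2: ≡ 1 ✗]
201^64 ≡ 1 (mod 386)  [q = 3: ≡ 1 ✗]
The check at q = 2 fails, so 201 generates a proper subgroup.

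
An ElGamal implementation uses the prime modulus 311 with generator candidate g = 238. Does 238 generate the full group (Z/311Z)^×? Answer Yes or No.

Yes

φ(311) = 311 − 1 = 310 = 2 · 5 · 31.
An element g generates (Z/311Z)^× iff g^(310/q) ≢ 1 (mod 311) for each prime q ∈ {2, 5, 31}.
238^155 ≡ 310 (mod 311)  [q = 2: ≢ 1 ✓]
238^62 ≡ 6 (mod 311)  [q = 5: ≢ 1 ✓]
238^10 ≡ 13 (mod 311)  [q = 31: ≢ 1 ✓]
All checks pass, so 238 has order 310 and is a primitive root modulo 311.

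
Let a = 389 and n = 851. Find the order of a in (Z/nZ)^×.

396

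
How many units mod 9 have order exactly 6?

2

φ(9) = φ(3^2) = 3·(3−1) = 6 = 2 · 3.
(Z/9Z)^× is cyclic (|G| = 6); a cyclic group of order m has exactly φ(d) elements of each order d | m, and none otherwise.
6 = 2 · 3 divides 6, and φ(6) = 2.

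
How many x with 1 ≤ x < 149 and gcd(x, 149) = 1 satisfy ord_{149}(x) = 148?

φ(149) = 149 − 1 = 148 = 2^2 · 37.
(Z/149Z)^× is cyclic (|G| = 148); a cyclic group of order m has exactly φ(d) elements of each order d | m, and none otherwise.
148 = 2^2 · 37 divides 148, and φ(148) = 72.

72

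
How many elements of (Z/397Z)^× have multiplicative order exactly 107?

0

φ(397) = 397 − 1 = 396 = 2^2 · 3^2 · 11.
Since (Z/397Z)^× is cyclic of order 396, the number of elements of order d is φ(d) when d | 396 and 0 otherwise.
Here 396 is not a multiple of 107, so there are no elements of order 107.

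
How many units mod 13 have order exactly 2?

1

φ(13) = 13 − 1 = 12 = 2^2 · 3.
In a cyclic group of order 12, there are φ(d) elements of order d for each divisor d of 12, and zero for non-divisors.
2 | 12, and φ(2) = 2 − 1 = 1.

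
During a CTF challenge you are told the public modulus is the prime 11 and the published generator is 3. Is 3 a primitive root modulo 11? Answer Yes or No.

φ(11) = 11 − 1 = 10 = 2 · 5.
An element g generates (Z/11Z)^× iff g^(10/q) ≢ 1 (mod 11) for each prime q ∈ {2, 5}.
3^5 ≡ 1 (mod 11)  [q = 2: ≡ 1 ✗]
3^2 ≡ 9 (mod 11)  [q = 5: ≢ 1 ✓]
The check at q = 2 fails, so 3 generates a proper subgroup.

No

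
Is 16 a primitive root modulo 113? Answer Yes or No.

No

φ(113) = 113 − 1 = 112 = 2^4 · 7.
Test 16^(112/q) mod 113 for each prime factor q of 112:
16^56 ≡ 1 (mod 113)  [q = 2: ≡ 1 ✗]
16^16 ≡ 30 (mod 113)  [q = 7: ≢ 1 ✓]
Since 16^56 ≡ 1, the order of 16 divides 56 < 112, so 16 is not a primitive root.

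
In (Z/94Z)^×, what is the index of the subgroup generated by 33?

1

Since 33 ∈ (Z/94Z)^×, its order divides φ(94) = φ(2)·φ(47) = 1·46 = 46 = 2 · 23.
Divisors of 46: 1, 2, 23, 46.
Test each divisor d:
33^1 ≡ 33 (mod 94)
33^2 ≡ 55 (mod 94)
33^23 ≡ 93 (mod 94)
33^46 ≡ 1 (mod 94) ✓
The order of 33 is 46, so the subgroup it generates has 46 elements.
[(Z/94Z)^× : ⟨33⟩] = 46/46 = 1.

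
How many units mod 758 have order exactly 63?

φ(758) = φ(2)·φ(379) = 1·378 = 378 = 2 · 3^3 · 7.
In a cyclic group of order 378, there are φ(d) elements of order d for each divisor d of 378, and zero for non-divisors.
63 = 3^2 · 7 divides 378, and φ(63) = 36.

36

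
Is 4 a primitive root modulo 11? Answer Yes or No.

No

φ(11) = 11 − 1 = 10 = 2 · 5.
An element g generates (Z/11Z)^× iff g^(10/q) ≢ 1 (mod 11) for each prime q ∈ {2, 5}.
4^5 ≡ 1 (mod 11)  [q = 2: ≡ 1 ✗]
4^2 ≡ 5 (mod 11)  [q = 5: ≢ 1 ✓]
The check at q = 2 fails, so 4 generates a proper subgroup.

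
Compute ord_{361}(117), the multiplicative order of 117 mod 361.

342

ord(117) | φ(361) = φ(19^2) = 19·(19−1) = 342 = 2 · 3^2 · 19.
Divisors of 342: 1, 2, 3, 6, 9, 18, 19, 38, 57, 114, 171, 342.
Compute 117^d (mod 361) for the divisors d until we hit 1:
117^1 ≡ 117 (mod 361)
117^2 ≡ 332 (mod 361)
117^3 ≡ 217 (mod 361)
117^6 ≡ 159 (mod 361)
117^9 ≡ 208 (mod 361)
117^18 ≡ 305 (mod 361)
117^19 ≡ 307 (mod 361)
117^38 ≡ 28 (mod 361)
117^57 ≡ 293 (mod 361)
117^114 ≡ 292 (mod 361)
117^171 ≡ 360 (mod 361)
117^342 ≡ 1 (mod 361) ✓
So ord_361(117) = 342.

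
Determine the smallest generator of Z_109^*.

6

φ(109) = 109 − 1 = 108 = 2^2 · 3^3.
Test candidates g = 2, 3, … against the prime factors q ∈ {2, 3} of φ(109): g is a generator iff g^(108/q) ≢ 1 for every such q.
g = 2: 2^54 ≡ 108; 2^36 ≡ 1 — hits 1, so not a primitive root.
g = 3: 3^54 ≡ 1 — hits 1, so not a primitive root.
g = 4: 4^54 ≡ 1 — hits 1, so not a primitive root.
g = 5: 5^54 ≡ 1 — hits 1, so not a primitive root.
g = 6: 6^54 ≡ 108; 6^36 ≡ 63 — none is 1, so 6 is a primitive root.
The smallest primitive root modulo 109 is 6.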